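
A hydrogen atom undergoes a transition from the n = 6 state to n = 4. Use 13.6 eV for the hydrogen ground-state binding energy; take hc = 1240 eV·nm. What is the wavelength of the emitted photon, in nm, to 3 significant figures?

ΔE = 13.60 × (1/4² − 1/6²) = 13.60 × 0.03472 = 0.4722 eV.
λ = hc/ΔE = 1240 / 0.4722 = 2630 nm.
This line belongs to the Brackett series.

2630 nm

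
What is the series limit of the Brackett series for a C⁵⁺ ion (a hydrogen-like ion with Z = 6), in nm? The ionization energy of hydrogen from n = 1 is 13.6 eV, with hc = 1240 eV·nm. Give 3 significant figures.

40.5 nm

The Brackett series has lower level n_f = 4; the series limit corresponds to n_i → ∞.
ΔE_max = 13.6 × 36 / 4² = 30.60 eV.
λ_min = 1240 / 30.60 = 40.5 nm.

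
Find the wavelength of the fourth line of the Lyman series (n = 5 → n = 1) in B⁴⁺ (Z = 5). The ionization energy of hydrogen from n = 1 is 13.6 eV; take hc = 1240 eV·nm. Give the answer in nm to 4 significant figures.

3.799 nm

The Lyman series terminates on n_f = 1; the fourth line has n_i = 1+4 = 5.
ΔE = 340.0 × (1/1² − 1/5²) = 326.4 eV.
λ = 1240 / 326.4 = 3.799 nm.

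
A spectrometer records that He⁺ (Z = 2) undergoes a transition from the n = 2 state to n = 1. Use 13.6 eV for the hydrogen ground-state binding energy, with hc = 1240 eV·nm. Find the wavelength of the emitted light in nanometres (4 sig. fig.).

For Z = 2 the level energies scale as Z², so the effective Rydberg energy is 13.6 × 4 = 54.40 eV.
ΔE = 54.40 × (1/1² − 1/2²) = 54.40 × 0.7500 = 40.80 eV.
λ = hc/ΔE = 1240 / 40.80 = 30.39 nm.

30.39 nm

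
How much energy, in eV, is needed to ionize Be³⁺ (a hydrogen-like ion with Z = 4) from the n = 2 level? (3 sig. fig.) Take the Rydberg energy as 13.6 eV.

54.4 eV

E_n = −13.6 Z²/n² = −217.6/n² eV for Z = 4.
E_2 = −217.6/4 = −54.4 eV, so ionization (to E = 0) requires 54.4 eV.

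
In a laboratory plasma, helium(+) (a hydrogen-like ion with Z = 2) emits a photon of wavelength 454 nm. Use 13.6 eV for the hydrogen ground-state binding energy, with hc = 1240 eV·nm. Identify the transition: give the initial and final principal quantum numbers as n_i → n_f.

n_i = 9, n_f = 4

The photon energy is ΔE = hc/λ = 1240 / 454 = 2.731 eV.
With Z = 2, ΔE = 54.40 × (1/n_f² − 1/n_i²), so 1/n_f² − 1/n_i² = 0.05021.
Trying n_f = 4 gives 1/n_i² = 0.01229, i.e. n_i ≈ 9; this pair matches.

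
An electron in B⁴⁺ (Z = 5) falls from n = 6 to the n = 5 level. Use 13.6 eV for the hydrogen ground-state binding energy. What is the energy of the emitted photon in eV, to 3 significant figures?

The Bohr energies scale as Z², so for Z = 5: E_n = −340.0/n² eV.
E_6 = −340.0/36 = −9.444 eV and E_5 = −340.0/25 = −13.60 eV.
The photon energy is |E_6 − E_5| = 4.16 eV.

4.16 eV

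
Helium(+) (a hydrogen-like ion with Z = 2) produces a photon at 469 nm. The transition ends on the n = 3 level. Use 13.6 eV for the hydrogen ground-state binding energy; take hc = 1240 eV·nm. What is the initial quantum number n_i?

n_i = 4

The photon energy is ΔE = hc/λ = 1240 / 469 = 2.644 eV.
With Z = 2, ΔE = 54.40 × (1/n_f² − 1/n_i²), so 1/n_f² − 1/n_i² = 0.04860.
With n_f = 3: 1/n_i² = 1/9 − 0.04860 = 0.06251, so n_i ≈ 4.00.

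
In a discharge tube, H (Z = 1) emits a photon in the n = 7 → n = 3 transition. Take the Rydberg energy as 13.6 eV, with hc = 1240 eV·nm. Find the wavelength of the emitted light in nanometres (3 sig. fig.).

ΔE = 13.60 × (1/3² − 1/7²) = 13.60 × 0.09070 = 1.234 eV.
λ = hc/ΔE = 1240 / 1.234 = 1010 nm.

1010 nm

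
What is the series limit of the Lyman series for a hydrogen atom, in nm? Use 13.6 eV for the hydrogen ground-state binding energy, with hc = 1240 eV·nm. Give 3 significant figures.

The Lyman series has lower level n_f = 1; the series limit corresponds to n_i → ∞.
ΔE_max = 13.6 × 1 / 1² = 13.60 eV.
λ_min = 1240 / 13.60 = 91.2 nm.

91.2 nm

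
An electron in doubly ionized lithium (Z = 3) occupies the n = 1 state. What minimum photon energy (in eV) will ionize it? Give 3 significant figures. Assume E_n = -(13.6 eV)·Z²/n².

122 eV

E_n = −13.6 Z²/n² = −122.4/n² eV for Z = 3.
E_1 = −122.4/1 = −122 eV, so ionization (to E = 0) requires 122 eV.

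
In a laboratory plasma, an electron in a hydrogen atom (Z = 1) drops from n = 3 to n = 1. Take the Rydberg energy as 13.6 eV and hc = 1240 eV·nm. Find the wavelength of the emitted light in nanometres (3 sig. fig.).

ΔE = 13.60 × (1/1² − 1/3²) = 13.60 × 0.8889 = 12.09 eV.
λ = hc/ΔE = 1240 / 12.09 = 103 nm.

103 nm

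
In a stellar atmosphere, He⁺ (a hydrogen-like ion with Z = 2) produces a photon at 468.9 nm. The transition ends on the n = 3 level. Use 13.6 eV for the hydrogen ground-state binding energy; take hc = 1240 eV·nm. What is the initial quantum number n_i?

The photon energy is ΔE = hc/λ = 1240 / 468.9 = 2.644 eV.
With Z = 2, ΔE = 54.40 × (1/n_f² − 1/n_i²), so 1/n_f² − 1/n_i² = 0.04861.
With n_f = 3: 1/n_i² = 1/9 − 0.04861 = 0.06250, so n_i ≈ 4.00.

n_i = 4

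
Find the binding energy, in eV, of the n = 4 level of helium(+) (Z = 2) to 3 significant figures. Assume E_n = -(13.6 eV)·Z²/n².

3.40 eV

E_n = −13.6 Z²/n² = −54.40/n² eV for Z = 2.
E_4 = −54.40/16 = −3.40 eV, so ionization (to E = 0) requires 3.40 eV.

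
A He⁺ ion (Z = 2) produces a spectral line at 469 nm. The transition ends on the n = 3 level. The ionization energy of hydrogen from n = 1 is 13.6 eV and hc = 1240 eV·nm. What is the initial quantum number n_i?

The photon energy is ΔE = hc/λ = 1240 / 469 = 2.644 eV.
With Z = 2, ΔE = 54.40 × (1/n_f² − 1/n_i²), so 1/n_f² − 1/n_i² = 0.04860.
With n_f = 3: 1/n_i² = 1/9 − 0.04860 = 0.06251, so n_i ≈ 4.00.

n_i = 4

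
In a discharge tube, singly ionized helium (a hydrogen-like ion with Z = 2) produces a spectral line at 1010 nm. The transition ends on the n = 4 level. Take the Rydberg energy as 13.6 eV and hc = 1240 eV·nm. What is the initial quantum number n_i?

n_i = 5

The photon energy is ΔE = hc/λ = 1240 / 1010 = 1.228 eV.
With Z = 2, ΔE = 54.40 × (1/n_f² − 1/n_i²), so 1/n_f² − 1/n_i² = 0.02257.
With n_f = 4: 1/n_i² = 1/16 − 0.02257 = 0.03993, so n_i ≈ 5.00.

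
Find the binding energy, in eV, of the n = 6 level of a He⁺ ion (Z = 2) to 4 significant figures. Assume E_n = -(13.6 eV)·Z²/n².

1.511 eV

E_n = −13.6 Z²/n² = −54.40/n² eV for Z = 2.
E_6 = −54.40/36 = −1.511 eV, so ionization (to E = 0) requires 1.511 eV.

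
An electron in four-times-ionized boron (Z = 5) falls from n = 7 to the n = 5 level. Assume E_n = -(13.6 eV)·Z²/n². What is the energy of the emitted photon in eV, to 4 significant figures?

6.661 eV

The Bohr energies scale as Z², so for Z = 5: E_n = −340.0/n² eV.
E_7 = −340.0/49 = −6.939 eV and E_5 = −340.0/25 = −13.60 eV.
The photon energy is |E_7 − E_5| = 6.661 eV.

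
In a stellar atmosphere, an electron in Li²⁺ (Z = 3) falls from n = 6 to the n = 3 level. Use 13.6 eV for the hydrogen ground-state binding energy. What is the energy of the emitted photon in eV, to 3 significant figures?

The Bohr energies scale as Z², so for Z = 3: E_n = −122.4/n² eV.
E_6 = −122.4/36 = −3.400 eV and E_3 = −122.4/9 = −13.60 eV.
The photon energy is |E_6 − E_3| = 10.2 eV.

10.2 eV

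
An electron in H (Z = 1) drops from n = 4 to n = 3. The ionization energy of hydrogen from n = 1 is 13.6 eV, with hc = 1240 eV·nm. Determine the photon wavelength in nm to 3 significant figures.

ΔE = 13.60 × (1/3² − 1/4²) = 13.60 × 0.04861 = 0.6611 eV.
λ = hc/ΔE = 1240 / 0.6611 = 1880 nm.

1880 nm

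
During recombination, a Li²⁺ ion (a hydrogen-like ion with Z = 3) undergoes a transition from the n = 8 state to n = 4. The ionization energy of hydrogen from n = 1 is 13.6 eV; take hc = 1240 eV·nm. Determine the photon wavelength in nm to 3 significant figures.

For Z = 3 the level energies scale as Z², so the effective Rydberg energy is 13.6 × 9 = 122.4 eV.
ΔE = 122.4 × (1/4² − 1/8²) = 122.4 × 0.04688 = 5.738 eV.
λ = hc/ΔE = 1240 / 5.738 = 216 nm.

216 nm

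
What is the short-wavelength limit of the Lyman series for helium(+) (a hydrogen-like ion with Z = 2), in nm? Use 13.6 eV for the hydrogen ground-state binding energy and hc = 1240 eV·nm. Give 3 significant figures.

22.8 nm

The Lyman series has lower level n_f = 1; the series limit corresponds to n_i → ∞.
ΔE_max = 13.6 × 4 / 1² = 54.40 eV.
λ_min = 1240 / 54.40 = 22.8 nm.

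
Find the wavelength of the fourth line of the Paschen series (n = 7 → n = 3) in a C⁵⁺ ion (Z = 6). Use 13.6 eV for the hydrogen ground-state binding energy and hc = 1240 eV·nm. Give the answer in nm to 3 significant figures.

27.9 nm

The Paschen series terminates on n_f = 3; the fourth line has n_i = 3+4 = 7.
ΔE = 489.6 × (1/3² − 1/7²) = 44.41 eV.
λ = 1240 / 44.41 = 27.9 nm.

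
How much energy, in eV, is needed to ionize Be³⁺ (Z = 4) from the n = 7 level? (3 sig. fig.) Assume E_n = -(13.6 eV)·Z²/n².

E_n = −13.6 Z²/n² = −217.6/n² eV for Z = 4.
E_7 = −217.6/49 = −4.44 eV, so ionization (to E = 0) requires 4.44 eV.

4.44 eV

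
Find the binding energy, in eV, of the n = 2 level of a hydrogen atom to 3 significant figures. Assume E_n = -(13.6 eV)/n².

E_2 = −13.60/4 = −3.40 eV, so ionization (to E = 0) requires 3.40 eV.

3.40 eV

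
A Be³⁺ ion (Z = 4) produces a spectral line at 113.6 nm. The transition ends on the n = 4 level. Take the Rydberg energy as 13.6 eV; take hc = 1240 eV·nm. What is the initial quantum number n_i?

n_i = 9

The photon energy is ΔE = hc/λ = 1240 / 113.6 = 10.92 eV.
With Z = 4, ΔE = 217.6 × (1/n_f² − 1/n_i²), so 1/n_f² − 1/n_i² = 0.05016.
With n_f = 4: 1/n_i² = 1/16 − 0.05016 = 0.01234, so n_i ≈ 9.00.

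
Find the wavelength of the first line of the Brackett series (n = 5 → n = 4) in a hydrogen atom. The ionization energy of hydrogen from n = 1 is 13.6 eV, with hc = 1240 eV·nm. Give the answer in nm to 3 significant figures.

The Brackett series terminates on n_f = 4; the first line has n_i = 4+1 = 5.
ΔE = 13.60 × (1/4² − 1/5²) = 0.3060 eV.
λ = 1240 / 0.3060 = 4050 nm.

4050 nm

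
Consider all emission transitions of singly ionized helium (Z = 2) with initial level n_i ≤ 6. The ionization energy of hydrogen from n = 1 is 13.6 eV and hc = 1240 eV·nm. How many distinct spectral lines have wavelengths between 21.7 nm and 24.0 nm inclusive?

Enumerate all n_i → n_f pairs with 1 ≤ n_f < n_i ≤ 6 and compute λ = 1240 / [13.6·4·(1/n_f² − 1/n_i²)].
Lines falling in [21.7, 24.0] nm: 6→1 (23.45 nm), 5→1 (23.74 nm).

2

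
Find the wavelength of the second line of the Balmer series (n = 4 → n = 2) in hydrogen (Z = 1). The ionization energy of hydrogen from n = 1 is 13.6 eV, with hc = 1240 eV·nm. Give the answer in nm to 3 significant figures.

486 nm

The Balmer series terminates on n_f = 2; the second line has n_i = 2+2 = 4.
ΔE = 13.60 × (1/2² − 1/4²) = 2.550 eV.
λ = 1240 / 2.550 = 486 nm.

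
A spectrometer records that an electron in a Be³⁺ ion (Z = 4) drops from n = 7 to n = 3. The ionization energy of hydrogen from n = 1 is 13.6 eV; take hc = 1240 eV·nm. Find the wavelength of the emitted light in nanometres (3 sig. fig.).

62.8 nm

For Z = 4 the level energies scale as Z², so the effective Rydberg energy is 13.6 × 16 = 217.6 eV.
ΔE = 217.6 × (1/3² − 1/7²) = 217.6 × 0.09070 = 19.74 eV.
λ = hc/ΔE = 1240 / 19.74 = 62.8 nm.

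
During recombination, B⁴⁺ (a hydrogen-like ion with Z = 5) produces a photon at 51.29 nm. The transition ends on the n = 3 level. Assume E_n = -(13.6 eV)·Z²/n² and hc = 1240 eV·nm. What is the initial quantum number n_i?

The photon energy is ΔE = hc/λ = 1240 / 51.29 = 24.18 eV.
With Z = 5, ΔE = 340.0 × (1/n_f² − 1/n_i²), so 1/n_f² − 1/n_i² = 0.07111.
With n_f = 3: 1/n_i² = 1/9 − 0.07111 = 0.04000, so n_i ≈ 5.00.

n_i = 5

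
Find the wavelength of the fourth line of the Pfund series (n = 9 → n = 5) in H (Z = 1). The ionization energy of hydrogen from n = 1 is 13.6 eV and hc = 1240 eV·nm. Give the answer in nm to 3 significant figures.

The Pfund series terminates on n_f = 5; the fourth line has n_i = 5+4 = 9.
ΔE = 13.60 × (1/5² − 1/9²) = 0.3761 eV.
λ = 1240 / 0.3761 = 3300 nm.

3300 nm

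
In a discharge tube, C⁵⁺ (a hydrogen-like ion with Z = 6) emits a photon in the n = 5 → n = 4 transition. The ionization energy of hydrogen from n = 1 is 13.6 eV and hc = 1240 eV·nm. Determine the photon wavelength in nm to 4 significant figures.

112.6 nm

For Z = 6 the level energies scale as Z², so the effective Rydberg energy is 13.6 × 36 = 489.6 eV.
ΔE = 489.6 × (1/4² − 1/5²) = 489.6 × 0.02250 = 11.02 eV.
λ = hc/ΔE = 1240 / 11.02 = 112.6 nm.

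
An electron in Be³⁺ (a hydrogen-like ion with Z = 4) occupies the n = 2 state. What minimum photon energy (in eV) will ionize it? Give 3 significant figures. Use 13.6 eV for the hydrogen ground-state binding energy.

E_n = −13.6 Z²/n² = −217.6/n² eV for Z = 4.
E_2 = −217.6/4 = −54.4 eV, so ionization (to E = 0) requires 54.4 eV.

54.4 eV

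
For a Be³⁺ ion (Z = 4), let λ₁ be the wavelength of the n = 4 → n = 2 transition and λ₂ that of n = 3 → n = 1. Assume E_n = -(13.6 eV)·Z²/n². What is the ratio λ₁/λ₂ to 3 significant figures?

4.74

λ ∝ 1/ΔE ∝ 1/(1/n_f² − 1/n_i²), and the Z² and hc factors cancel in the ratio.
λ₁/λ₂ = (1/1² − 1/3²)/(1/2² − 1/4²) = 0.8889/0.1875 = 4.74.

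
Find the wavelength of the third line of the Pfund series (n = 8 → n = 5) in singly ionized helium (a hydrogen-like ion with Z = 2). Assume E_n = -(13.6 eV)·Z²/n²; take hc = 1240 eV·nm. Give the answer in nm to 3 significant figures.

935 nm

The Pfund series terminates on n_f = 5; the third line has n_i = 5+3 = 8.
ΔE = 54.40 × (1/5² − 1/8²) = 1.326 eV.
λ = 1240 / 1.326 = 935 nm.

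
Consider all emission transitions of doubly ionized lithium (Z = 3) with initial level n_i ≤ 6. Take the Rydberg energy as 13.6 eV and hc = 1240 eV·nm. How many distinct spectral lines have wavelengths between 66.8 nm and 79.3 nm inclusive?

1

Enumerate all n_i → n_f pairs with 1 ≤ n_f < n_i ≤ 6 and compute λ = 1240 / [13.6·9·(1/n_f² − 1/n_i²)].
Lines falling in [66.8, 79.3] nm: 3→2 (72.94 nm).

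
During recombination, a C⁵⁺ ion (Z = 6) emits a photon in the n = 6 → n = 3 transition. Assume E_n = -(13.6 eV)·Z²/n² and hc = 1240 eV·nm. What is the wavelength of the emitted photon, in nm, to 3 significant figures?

For Z = 6 the level energies scale as Z², so the effective Rydberg energy is 13.6 × 36 = 489.6 eV.
ΔE = 489.6 × (1/3² − 1/6²) = 489.6 × 0.08333 = 40.80 eV.
λ = hc/ΔE = 1240 / 40.80 = 30.4 nm.

30.4 nm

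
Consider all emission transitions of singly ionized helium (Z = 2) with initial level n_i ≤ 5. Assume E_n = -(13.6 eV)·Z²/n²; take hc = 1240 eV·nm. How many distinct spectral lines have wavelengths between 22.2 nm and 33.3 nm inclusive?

Enumerate all n_i → n_f pairs with 1 ≤ n_f < n_i ≤ 5 and compute λ = 1240 / [13.6·4·(1/n_f² − 1/n_i²)].
Lines falling in [22.2, 33.3] nm: 5→1 (23.74 nm), 4→1 (24.31 nm), 3→1 (25.64 nm), 2→1 (30.39 nm).

4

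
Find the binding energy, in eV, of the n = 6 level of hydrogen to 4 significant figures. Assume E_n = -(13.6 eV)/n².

0.3778 eV

E_6 = −13.60/36 = −0.3778 eV, so ionization (to E = 0) requires 0.3778 eV.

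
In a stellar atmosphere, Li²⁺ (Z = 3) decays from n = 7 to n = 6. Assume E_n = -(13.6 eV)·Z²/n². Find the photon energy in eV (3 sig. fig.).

The Bohr energies scale as Z², so for Z = 3: E_n = −122.4/n² eV.
E_7 = −122.4/49 = −2.498 eV and E_6 = −122.4/36 = −3.400 eV.
The photon energy is |E_7 − E_6| = 0.902 eV.

0.902 eV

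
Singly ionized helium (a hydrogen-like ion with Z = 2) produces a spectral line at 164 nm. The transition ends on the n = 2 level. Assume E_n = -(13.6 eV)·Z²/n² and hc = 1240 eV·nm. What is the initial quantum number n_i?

The photon energy is ΔE = hc/λ = 1240 / 164 = 7.561 eV.
With Z = 2, ΔE = 54.40 × (1/n_f² − 1/n_i²), so 1/n_f² − 1/n_i² = 0.1390.
With n_f = 2: 1/n_i² = 1/4 − 0.1390 = 0.1110, so n_i ≈ 3.00.

n_i = 3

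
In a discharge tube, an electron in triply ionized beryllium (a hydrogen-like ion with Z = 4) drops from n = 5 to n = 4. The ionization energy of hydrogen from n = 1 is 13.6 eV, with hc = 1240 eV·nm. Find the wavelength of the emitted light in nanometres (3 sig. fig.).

For Z = 4 the level energies scale as Z², so the effective Rydberg energy is 13.6 × 16 = 217.6 eV.
ΔE = 217.6 × (1/4² − 1/5²) = 217.6 × 0.02250 = 4.896 eV.
λ = hc/ΔE = 1240 / 4.896 = 253 nm.

253 nm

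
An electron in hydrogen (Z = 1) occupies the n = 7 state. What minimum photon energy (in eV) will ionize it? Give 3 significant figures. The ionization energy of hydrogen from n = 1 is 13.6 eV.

0.278 eV

E_7 = −13.60/49 = −0.278 eV, so ionization (to E = 0) requires 0.278 eV.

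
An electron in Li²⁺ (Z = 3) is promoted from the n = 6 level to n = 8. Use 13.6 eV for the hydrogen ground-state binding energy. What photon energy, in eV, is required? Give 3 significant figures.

1.49 eV

The Bohr energies scale as Z², so for Z = 3: E_n = −122.4/n² eV.
E_8 = −122.4/64 = −1.913 eV and E_6 = −122.4/36 = −3.400 eV.
The photon energy is |E_8 − E_6| = 1.49 eV.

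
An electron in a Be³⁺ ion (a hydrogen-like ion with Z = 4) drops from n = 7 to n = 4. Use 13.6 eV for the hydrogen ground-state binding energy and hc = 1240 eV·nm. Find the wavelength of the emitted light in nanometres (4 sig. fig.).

For Z = 4 the level energies scale as Z², so the effective Rydberg energy is 13.6 × 16 = 217.6 eV.
ΔE = 217.6 × (1/4² − 1/7²) = 217.6 × 0.04209 = 9.159 eV.
λ = hc/ΔE = 1240 / 9.159 = 135.4 nm.

135.4 nm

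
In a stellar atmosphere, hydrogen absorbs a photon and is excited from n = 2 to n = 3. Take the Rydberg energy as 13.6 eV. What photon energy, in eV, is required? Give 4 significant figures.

1.889 eV

E_3 = −13.60/9 = −1.511 eV and E_2 = −13.60/4 = −3.400 eV.
The photon energy is |E_3 − E_2| = 1.889 eV.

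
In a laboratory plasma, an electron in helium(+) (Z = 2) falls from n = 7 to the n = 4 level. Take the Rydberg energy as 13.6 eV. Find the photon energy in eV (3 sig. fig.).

The Bohr energies scale as Z², so for Z = 2: E_n = −54.40/n² eV.
E_7 = −54.40/49 = −1.110 eV and E_4 = −54.40/16 = −3.400 eV.
The photon energy is |E_7 − E_4| = 2.29 eV.

2.29 eV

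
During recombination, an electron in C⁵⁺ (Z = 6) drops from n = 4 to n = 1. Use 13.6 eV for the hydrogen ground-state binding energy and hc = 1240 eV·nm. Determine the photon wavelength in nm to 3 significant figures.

2.70 nm

For Z = 6 the level energies scale as Z², so the effective Rydberg energy is 13.6 × 36 = 489.6 eV.
ΔE = 489.6 × (1/1² − 1/4²) = 489.6 × 0.9375 = 459.0 eV.
λ = hc/ΔE = 1240 / 459.0 = 2.70 nm.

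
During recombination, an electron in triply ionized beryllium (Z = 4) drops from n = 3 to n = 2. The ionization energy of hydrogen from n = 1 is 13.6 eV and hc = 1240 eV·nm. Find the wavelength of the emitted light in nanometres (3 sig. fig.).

41.0 nm

For Z = 4 the level energies scale as Z², so the effective Rydberg energy is 13.6 × 16 = 217.6 eV.
ΔE = 217.6 × (1/2² − 1/3²) = 217.6 × 0.1389 = 30.22 eV.
λ = hc/ΔE = 1240 / 30.22 = 41.0 nm.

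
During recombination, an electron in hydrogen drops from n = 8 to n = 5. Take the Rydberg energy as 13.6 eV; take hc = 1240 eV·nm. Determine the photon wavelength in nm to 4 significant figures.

3741 nm

ΔE = 13.60 × (1/5² − 1/8²) = 13.60 × 0.02438 = 0.3315 eV.
λ = hc/ΔE = 1240 / 0.3315 = 3741 nm.
This line belongs to the Pfund series.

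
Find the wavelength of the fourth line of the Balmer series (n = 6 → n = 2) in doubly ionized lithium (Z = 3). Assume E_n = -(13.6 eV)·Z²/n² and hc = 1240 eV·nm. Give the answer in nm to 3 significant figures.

The Balmer series terminates on n_f = 2; the fourth line has n_i = 2+4 = 6.
ΔE = 122.4 × (1/2² − 1/6²) = 27.20 eV.
λ = 1240 / 27.20 = 45.6 nm.

45.6 nm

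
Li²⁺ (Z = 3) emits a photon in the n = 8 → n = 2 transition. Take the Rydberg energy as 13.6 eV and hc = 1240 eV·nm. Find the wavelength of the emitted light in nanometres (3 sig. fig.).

For Z = 3 the level energies scale as Z², so the effective Rydberg energy is 13.6 × 9 = 122.4 eV.
ΔE = 122.4 × (1/2² − 1/8²) = 122.4 × 0.2344 = 28.69 eV.
λ = hc/ΔE = 1240 / 28.69 = 43.2 nm.

43.2 nm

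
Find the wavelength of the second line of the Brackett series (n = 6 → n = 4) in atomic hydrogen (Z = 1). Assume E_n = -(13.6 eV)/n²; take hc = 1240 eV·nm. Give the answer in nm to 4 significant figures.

The Brackett series terminates on n_f = 4; the second line has n_i = 4+2 = 6.
ΔE = 13.60 × (1/4² − 1/6²) = 0.4722 eV.
λ = 1240 / 0.4722 = 2626 nm.

2626 nm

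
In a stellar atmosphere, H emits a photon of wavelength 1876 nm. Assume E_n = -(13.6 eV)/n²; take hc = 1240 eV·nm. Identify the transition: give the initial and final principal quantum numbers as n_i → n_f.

n_i = 4, n_f = 3

The photon energy is ΔE = hc/λ = 1240 / 1876 = 0.6610 eV.
With Z = 1, ΔE = 13.60 × (1/n_f² − 1/n_i²), so 1/n_f² − 1/n_i² = 0.04860.
Trying n_f = 3 gives 1/n_i² = 0.06251, i.e. n_i ≈ 4; this pair matches.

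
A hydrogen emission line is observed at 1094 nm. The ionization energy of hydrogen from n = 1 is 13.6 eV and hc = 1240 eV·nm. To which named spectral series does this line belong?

Paschen

ΔE = 1240/1094 = 1.133 eV.
This matches 13.6 × (1/3² − 1/6²), so n_f = 3: the Paschen series.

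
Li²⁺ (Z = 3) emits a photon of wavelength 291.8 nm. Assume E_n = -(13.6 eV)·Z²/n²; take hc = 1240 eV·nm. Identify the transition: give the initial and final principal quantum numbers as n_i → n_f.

The photon energy is ΔE = hc/λ = 1240 / 291.8 = 4.249 eV.
With Z = 3, ΔE = 122.4 × (1/n_f² − 1/n_i²), so 1/n_f² − 1/n_i² = 0.03472.
Trying n_f = 4 gives 1/n_i² = 0.02778, i.e. n_i ≈ 6; this pair matches.

n_i = 6, n_f = 4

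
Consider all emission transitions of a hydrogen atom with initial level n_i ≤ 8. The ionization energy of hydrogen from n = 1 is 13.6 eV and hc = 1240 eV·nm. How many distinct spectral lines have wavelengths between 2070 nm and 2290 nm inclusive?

1

Enumerate all n_i → n_f pairs with 1 ≤ n_f < n_i ≤ 8 and compute λ = 1240 / [13.6·1·(1/n_f² − 1/n_i²)].
Lines falling in [2070, 2290] nm: 7→4 (2166 nm).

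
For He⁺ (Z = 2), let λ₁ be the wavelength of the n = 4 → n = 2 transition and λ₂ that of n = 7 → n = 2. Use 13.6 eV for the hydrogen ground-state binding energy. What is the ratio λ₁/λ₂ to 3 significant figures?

1.22

λ ∝ 1/ΔE ∝ 1/(1/n_f² − 1/n_i²), and the Z² and hc factors cancel in the ratio.
λ₁/λ₂ = (1/2² − 1/7²)/(1/2² − 1/4²) = 0.2296/0.1875 = 1.22.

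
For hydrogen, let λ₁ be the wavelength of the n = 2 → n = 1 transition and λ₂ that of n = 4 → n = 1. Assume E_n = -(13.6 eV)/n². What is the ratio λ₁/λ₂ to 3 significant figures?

1.25

λ ∝ 1/ΔE ∝ 1/(1/n_f² − 1/n_i²), and the Z² and hc factors cancel in the ratio.
λ₁/λ₂ = (1/1² − 1/4²)/(1/1² − 1/2²) = 0.9375/0.7500 = 1.25.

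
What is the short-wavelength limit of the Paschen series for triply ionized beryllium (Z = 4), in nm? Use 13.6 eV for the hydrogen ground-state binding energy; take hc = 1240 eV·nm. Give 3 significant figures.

The Paschen series has lower level n_f = 3; the series limit corresponds to n_i → ∞.
ΔE_max = 13.6 × 16 / 3² = 24.18 eV.
λ_min = 1240 / 24.18 = 51.3 nm.

51.3 nm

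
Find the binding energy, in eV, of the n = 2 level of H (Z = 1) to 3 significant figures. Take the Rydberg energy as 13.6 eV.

E_2 = −13.60/4 = −3.40 eV, so ionization (to E = 0) requires 3.40 eV.

3.40 eV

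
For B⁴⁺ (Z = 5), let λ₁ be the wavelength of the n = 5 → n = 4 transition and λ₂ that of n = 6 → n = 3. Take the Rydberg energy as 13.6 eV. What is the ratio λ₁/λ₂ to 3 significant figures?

3.70

λ ∝ 1/ΔE ∝ 1/(1/n_f² − 1/n_i²), and the Z² and hc factors cancel in the ratio.
λ₁/λ₂ = (1/3² − 1/6²)/(1/4² − 1/5²) = 0.08333/0.02250 = 3.70.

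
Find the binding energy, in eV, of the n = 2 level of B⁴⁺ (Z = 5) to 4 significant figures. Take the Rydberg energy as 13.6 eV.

85.00 eV

E_n = −13.6 Z²/n² = −340.0/n² eV for Z = 5.
E_2 = −340.0/4 = −85.00 eV, so ionization (to E = 0) requires 85.00 eV.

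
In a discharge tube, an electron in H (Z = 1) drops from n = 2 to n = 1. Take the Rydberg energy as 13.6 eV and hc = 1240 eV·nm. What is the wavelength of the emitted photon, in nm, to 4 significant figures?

ΔE = 13.60 × (1/1² − 1/2²) = 13.60 × 0.7500 = 10.20 eV.
λ = hc/ΔE = 1240 / 10.20 = 121.6 nm.

121.6 nm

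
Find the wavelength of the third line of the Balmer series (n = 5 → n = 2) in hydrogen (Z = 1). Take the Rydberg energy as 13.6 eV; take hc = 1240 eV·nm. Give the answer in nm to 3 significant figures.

434 nm

The Balmer series terminates on n_f = 2; the third line has n_i = 2+3 = 5.
ΔE = 13.60 × (1/2² − 1/5²) = 2.856 eV.
λ = 1240 / 2.856 = 434 nm.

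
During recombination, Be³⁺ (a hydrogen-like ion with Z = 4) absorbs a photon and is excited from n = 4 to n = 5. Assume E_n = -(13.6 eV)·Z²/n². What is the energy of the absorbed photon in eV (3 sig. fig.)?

The Bohr energies scale as Z², so for Z = 4: E_n = −217.6/n² eV.
E_5 = −217.6/25 = −8.704 eV and E_4 = −217.6/16 = −13.60 eV.
The photon energy is |E_5 − E_4| = 4.90 eV.

4.90 eV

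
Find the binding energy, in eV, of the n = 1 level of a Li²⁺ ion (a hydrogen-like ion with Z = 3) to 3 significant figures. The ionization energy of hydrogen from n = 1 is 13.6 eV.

122 eV

E_n = −13.6 Z²/n² = −122.4/n² eV for Z = 3.
E_1 = −122.4/1 = −122 eV, so ionization (to E = 0) requires 122 eV.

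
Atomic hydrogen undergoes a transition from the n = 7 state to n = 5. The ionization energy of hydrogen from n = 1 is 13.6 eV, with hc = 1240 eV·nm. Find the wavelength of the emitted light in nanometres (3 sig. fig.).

4650 nm

ΔE = 13.60 × (1/5² − 1/7²) = 13.60 × 0.01959 = 0.2664 eV.
λ = hc/ΔE = 1240 / 0.2664 = 4650 nm.
This line belongs to the Pfund series.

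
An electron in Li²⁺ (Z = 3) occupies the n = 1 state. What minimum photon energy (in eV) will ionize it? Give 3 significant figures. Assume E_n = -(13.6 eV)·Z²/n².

E_n = −13.6 Z²/n² = −122.4/n² eV for Z = 3.
E_1 = −122.4/1 = −122 eV, so ionization (to E = 0) requires 122 eV.

122 eV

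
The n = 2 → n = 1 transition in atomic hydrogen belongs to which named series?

Lyman

The series is set by the lower level: n_f = 1 is the Lyman series.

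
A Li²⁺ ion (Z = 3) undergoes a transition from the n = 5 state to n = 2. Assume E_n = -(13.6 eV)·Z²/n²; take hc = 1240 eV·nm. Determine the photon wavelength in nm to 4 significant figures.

For Z = 3 the level energies scale as Z², so the effective Rydberg energy is 13.6 × 9 = 122.4 eV.
ΔE = 122.4 × (1/2² − 1/5²) = 122.4 × 0.2100 = 25.70 eV.
λ = hc/ΔE = 1240 / 25.70 = 48.24 nm.

48.24 nm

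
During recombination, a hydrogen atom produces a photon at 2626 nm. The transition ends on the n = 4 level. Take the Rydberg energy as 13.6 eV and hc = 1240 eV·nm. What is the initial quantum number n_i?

The photon energy is ΔE = hc/λ = 1240 / 2626 = 0.4722 eV.
With Z = 1, ΔE = 13.60 × (1/n_f² − 1/n_i²), so 1/n_f² − 1/n_i² = 0.03472.
With n_f = 4: 1/n_i² = 1/16 − 0.03472 = 0.02778, so n_i ≈ 6.00.

n_i = 6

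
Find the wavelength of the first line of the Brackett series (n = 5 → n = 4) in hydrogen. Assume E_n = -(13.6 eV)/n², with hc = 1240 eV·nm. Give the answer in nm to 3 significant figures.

The Brackett series terminates on n_f = 4; the first line has n_i = 4+1 = 5.
ΔE = 13.60 × (1/4² − 1/5²) = 0.3060 eV.
λ = 1240 / 0.3060 = 4050 nm.

4050 nm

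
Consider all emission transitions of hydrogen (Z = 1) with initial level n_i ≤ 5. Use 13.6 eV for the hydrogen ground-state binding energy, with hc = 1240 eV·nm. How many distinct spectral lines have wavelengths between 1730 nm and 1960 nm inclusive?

1

Enumerate all n_i → n_f pairs with 1 ≤ n_f < n_i ≤ 5 and compute λ = 1240 / [13.6·1·(1/n_f² − 1/n_i²)].
Lines falling in [1730, 1960] nm: 4→3 (1876 nm).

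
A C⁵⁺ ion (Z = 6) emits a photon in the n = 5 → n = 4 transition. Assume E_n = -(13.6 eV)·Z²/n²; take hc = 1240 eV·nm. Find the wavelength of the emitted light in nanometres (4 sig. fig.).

For Z = 6 the level energies scale as Z², so the effective Rydberg energy is 13.6 × 36 = 489.6 eV.
ΔE = 489.6 × (1/4² − 1/5²) = 489.6 × 0.02250 = 11.02 eV.
λ = hc/ΔE = 1240 / 11.02 = 112.6 nm.

112.6 nm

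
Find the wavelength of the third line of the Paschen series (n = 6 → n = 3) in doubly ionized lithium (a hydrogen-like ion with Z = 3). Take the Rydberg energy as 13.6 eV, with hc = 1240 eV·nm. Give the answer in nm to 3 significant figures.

The Paschen series terminates on n_f = 3; the third line has n_i = 3+3 = 6.
ΔE = 122.4 × (1/3² − 1/6²) = 10.20 eV.
λ = 1240 / 10.20 = 122 nm.

122 nm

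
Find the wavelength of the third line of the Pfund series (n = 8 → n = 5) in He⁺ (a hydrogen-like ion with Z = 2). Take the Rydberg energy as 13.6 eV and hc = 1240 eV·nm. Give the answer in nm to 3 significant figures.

The Pfund series terminates on n_f = 5; the third line has n_i = 5+3 = 8.
ΔE = 54.40 × (1/5² − 1/8²) = 1.326 eV.
λ = 1240 / 1.326 = 935 nm.

935 nm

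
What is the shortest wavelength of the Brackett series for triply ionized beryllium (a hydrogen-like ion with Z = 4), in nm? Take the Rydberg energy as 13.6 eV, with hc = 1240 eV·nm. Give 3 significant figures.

91.2 nm

The Brackett series has lower level n_f = 4; the series limit corresponds to n_i → ∞.
ΔE_max = 13.6 × 16 / 4² = 13.60 eV.
λ_min = 1240 / 13.60 = 91.2 nm.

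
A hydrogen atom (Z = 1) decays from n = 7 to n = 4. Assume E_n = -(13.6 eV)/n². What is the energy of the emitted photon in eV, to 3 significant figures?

E_7 = −13.60/49 = −0.2776 eV and E_4 = −13.60/16 = −0.8500 eV.
The photon energy is |E_7 − E_4| = 0.572 eV.

0.572 eV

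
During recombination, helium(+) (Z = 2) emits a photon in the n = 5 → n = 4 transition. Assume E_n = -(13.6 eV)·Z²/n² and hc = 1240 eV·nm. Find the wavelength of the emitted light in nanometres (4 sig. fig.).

1013 nm

For Z = 2 the level energies scale as Z², so the effective Rydberg energy is 13.6 × 4 = 54.40 eV.
ΔE = 54.40 × (1/4² − 1/5²) = 54.40 × 0.02250 = 1.224 eV.
λ = hc/ΔE = 1240 / 1.224 = 1013 nm.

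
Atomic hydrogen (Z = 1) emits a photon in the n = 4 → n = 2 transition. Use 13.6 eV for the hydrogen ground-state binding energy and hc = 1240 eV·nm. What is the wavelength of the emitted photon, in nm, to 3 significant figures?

486 nm

ΔE = 13.60 × (1/2² − 1/4²) = 13.60 × 0.1875 = 2.550 eV.
λ = hc/ΔE = 1240 / 2.550 = 486 nm.
This line belongs to the Balmer series.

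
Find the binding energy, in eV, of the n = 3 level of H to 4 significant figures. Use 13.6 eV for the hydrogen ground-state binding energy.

E_3 = −13.60/9 = −1.511 eV, so ionization (to E = 0) requires 1.511 eV.

1.511 eV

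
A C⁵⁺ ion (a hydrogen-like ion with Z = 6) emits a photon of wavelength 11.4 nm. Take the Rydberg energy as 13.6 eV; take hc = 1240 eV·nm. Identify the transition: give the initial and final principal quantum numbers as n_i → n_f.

n_i = 6, n_f = 2

The photon energy is ΔE = hc/λ = 1240 / 11.4 = 108.8 eV.
With Z = 6, ΔE = 489.6 × (1/n_f² − 1/n_i²), so 1/n_f² − 1/n_i² = 0.2222.
Trying n_f = 2 gives 1/n_i² = 0.02784, i.e. n_i ≈ 6; this pair matches.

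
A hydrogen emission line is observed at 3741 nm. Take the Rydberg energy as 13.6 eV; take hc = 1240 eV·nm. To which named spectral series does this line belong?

Pfund

ΔE = 1240/3741 = 0.3315 eV.
This matches 13.6 × (1/5² − 1/8²), so n_f = 5: the Pfund series.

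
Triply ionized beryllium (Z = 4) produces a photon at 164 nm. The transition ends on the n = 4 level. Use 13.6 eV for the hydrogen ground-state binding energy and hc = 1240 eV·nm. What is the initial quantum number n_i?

The photon energy is ΔE = hc/λ = 1240 / 164 = 7.561 eV.
With Z = 4, ΔE = 217.6 × (1/n_f² − 1/n_i²), so 1/n_f² − 1/n_i² = 0.03475.
With n_f = 4: 1/n_i² = 1/16 − 0.03475 = 0.02775, so n_i ≈ 6.00.

n_i = 6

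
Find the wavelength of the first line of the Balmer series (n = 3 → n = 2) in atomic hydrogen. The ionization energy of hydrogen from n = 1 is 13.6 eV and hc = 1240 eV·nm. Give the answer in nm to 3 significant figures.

656 nm

The Balmer series terminates on n_f = 2; the first line has n_i = 2+1 = 3.
ΔE = 13.60 × (1/2² − 1/3²) = 1.889 eV.
λ = 1240 / 1.889 = 656 nm.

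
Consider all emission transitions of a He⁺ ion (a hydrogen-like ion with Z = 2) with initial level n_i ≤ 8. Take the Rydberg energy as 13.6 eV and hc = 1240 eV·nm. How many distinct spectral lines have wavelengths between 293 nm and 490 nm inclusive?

3

Enumerate all n_i → n_f pairs with 1 ≤ n_f < n_i ≤ 8 and compute λ = 1240 / [13.6·4·(1/n_f² − 1/n_i²)].
Lines falling in [293, 490] nm: 5→3 (320.5 nm), 4→3 (468.9 nm), 8→4 (486.3 nm).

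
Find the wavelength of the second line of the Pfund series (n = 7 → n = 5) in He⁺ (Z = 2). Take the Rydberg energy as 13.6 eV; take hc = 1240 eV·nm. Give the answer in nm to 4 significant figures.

The Pfund series terminates on n_f = 5; the second line has n_i = 5+2 = 7.
ΔE = 54.40 × (1/5² − 1/7²) = 1.066 eV.
λ = 1240 / 1.066 = 1163 nm.

1163 nm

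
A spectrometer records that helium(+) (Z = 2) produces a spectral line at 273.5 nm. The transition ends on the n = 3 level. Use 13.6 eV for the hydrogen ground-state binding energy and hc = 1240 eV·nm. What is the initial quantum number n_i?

The photon energy is ΔE = hc/λ = 1240 / 273.5 = 4.534 eV.
With Z = 2, ΔE = 54.40 × (1/n_f² − 1/n_i²), so 1/n_f² − 1/n_i² = 0.08334.
With n_f = 3: 1/n_i² = 1/9 − 0.08334 = 0.02777, so n_i ≈ 6.00.

n_i = 6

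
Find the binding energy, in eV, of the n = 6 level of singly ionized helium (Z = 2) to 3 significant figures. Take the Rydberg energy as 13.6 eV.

E_n = −13.6 Z²/n² = −54.40/n² eV for Z = 2.
E_6 = −54.40/36 = −1.51 eV, so ionization (to E = 0) requires 1.51 eV.

1.51 eV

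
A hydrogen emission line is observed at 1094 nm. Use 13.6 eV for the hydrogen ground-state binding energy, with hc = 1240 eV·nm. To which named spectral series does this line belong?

Paschen

ΔE = 1240/1094 = 1.133 eV.
This matches 13.6 × (1/3² − 1/6²), so n_f = 3: the Paschen series.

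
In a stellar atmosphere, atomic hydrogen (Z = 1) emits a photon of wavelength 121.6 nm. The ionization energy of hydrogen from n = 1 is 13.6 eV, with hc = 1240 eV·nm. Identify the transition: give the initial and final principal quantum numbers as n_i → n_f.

n_i = 2, n_f = 1

The photon energy is ΔE = hc/λ = 1240 / 121.6 = 10.20 eV.
With Z = 1, ΔE = 13.60 × (1/n_f² − 1/n_i²), so 1/n_f² − 1/n_i² = 0.7498.
Trying n_f = 1 gives 1/n_i² = 0.2502, i.e. n_i ≈ 2; this pair matches.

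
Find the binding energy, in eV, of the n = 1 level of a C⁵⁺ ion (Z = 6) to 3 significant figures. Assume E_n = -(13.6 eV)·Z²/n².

490 eV

E_n = −13.6 Z²/n² = −489.6/n² eV for Z = 6.
E_1 = −489.6/1 = −490 eV, so ionization (to E = 0) requires 490 eV.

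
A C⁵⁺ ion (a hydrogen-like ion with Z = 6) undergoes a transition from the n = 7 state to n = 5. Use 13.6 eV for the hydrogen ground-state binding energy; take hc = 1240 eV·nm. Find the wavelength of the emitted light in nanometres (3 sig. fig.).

For Z = 6 the level energies scale as Z², so the effective Rydberg energy is 13.6 × 36 = 489.6 eV.
ΔE = 489.6 × (1/5² − 1/7²) = 489.6 × 0.01959 = 9.592 eV.
λ = hc/ΔE = 1240 / 9.592 = 129 nm.

129 nm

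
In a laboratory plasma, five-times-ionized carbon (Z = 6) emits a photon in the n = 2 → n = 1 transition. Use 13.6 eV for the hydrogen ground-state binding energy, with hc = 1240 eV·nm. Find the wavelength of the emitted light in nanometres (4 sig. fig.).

For Z = 6 the level energies scale as Z², so the effective Rydberg energy is 13.6 × 36 = 489.6 eV.
ΔE = 489.6 × (1/1² − 1/2²) = 489.6 × 0.7500 = 367.2 eV.
λ = hc/ΔE = 1240 / 367.2 = 3.377 nm.

3.377 nm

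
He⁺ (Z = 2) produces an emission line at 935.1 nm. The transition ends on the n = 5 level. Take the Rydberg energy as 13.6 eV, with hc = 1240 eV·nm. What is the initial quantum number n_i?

n_i = 8

The photon energy is ΔE = hc/λ = 1240 / 935.1 = 1.326 eV.
With Z = 2, ΔE = 54.40 × (1/n_f² − 1/n_i²), so 1/n_f² − 1/n_i² = 0.02438.
With n_f = 5: 1/n_i² = 1/25 − 0.02438 = 0.01562, so n_i ≈ 8.00.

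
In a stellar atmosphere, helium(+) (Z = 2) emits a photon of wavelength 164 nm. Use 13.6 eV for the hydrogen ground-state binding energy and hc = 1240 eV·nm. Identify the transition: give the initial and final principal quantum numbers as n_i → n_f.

n_i = 3, n_f = 2

The photon energy is ΔE = hc/λ = 1240 / 164 = 7.561 eV.
With Z = 2, ΔE = 54.40 × (1/n_f² − 1/n_i²), so 1/n_f² − 1/n_i² = 0.1390.
Trying n_f = 2 gives 1/n_i² = 0.1110, i.e. n_i ≈ 3; this pair matches.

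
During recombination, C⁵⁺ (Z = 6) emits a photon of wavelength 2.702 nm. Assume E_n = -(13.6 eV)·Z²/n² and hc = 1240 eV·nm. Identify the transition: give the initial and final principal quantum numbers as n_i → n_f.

The photon energy is ΔE = hc/λ = 1240 / 2.702 = 458.9 eV.
With Z = 6, ΔE = 489.6 × (1/n_f² − 1/n_i²), so 1/n_f² − 1/n_i² = 0.9373.
Trying n_f = 1 gives 1/n_i² = 0.06266, i.e. n_i ≈ 4; this pair matches.

n_i = 4, n_f = 1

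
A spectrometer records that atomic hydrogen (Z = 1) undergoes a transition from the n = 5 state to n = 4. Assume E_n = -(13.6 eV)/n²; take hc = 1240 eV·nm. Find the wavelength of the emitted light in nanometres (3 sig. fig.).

ΔE = 13.60 × (1/4² − 1/5²) = 13.60 × 0.02250 = 0.3060 eV.
λ = hc/ΔE = 1240 / 0.3060 = 4050 nm.

4050 nm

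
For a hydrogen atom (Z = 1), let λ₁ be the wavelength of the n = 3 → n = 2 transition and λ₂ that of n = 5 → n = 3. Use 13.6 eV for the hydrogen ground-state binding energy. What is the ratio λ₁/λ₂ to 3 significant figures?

0.512

λ ∝ 1/ΔE ∝ 1/(1/n_f² − 1/n_i²), and the Z² and hc factors cancel in the ratio.
λ₁/λ₂ = (1/3² − 1/5²)/(1/2² − 1/3²) = 0.07111/0.1389 = 0.512.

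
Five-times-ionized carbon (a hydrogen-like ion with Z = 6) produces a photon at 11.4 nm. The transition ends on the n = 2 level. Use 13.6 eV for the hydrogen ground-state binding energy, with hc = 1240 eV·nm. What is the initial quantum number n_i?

The photon energy is ΔE = hc/λ = 1240 / 11.4 = 108.8 eV.
With Z = 6, ΔE = 489.6 × (1/n_f² − 1/n_i²), so 1/n_f² − 1/n_i² = 0.2222.
With n_f = 2: 1/n_i² = 1/4 − 0.2222 = 0.02784, so n_i ≈ 5.99.

n_i = 6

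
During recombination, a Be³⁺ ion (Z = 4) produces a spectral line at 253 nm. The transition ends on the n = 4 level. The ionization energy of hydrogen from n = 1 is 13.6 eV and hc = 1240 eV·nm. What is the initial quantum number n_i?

The photon energy is ΔE = hc/λ = 1240 / 253 = 4.901 eV.
With Z = 4, ΔE = 217.6 × (1/n_f² − 1/n_i²), so 1/n_f² − 1/n_i² = 0.02252.
With n_f = 4: 1/n_i² = 1/16 − 0.02252 = 0.03998, so n_i ≈ 5.00.

n_i = 5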